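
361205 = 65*5557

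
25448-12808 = 12640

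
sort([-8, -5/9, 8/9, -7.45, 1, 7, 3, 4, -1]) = [-8, -7.45, -1, -5/9, 8/9, 1, 3, 4, 7]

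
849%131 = 63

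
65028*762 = 49551336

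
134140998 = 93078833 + 41062165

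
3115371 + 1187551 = 4302922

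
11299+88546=99845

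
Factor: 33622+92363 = 3^1*5^1*37^1*227^1 = 125985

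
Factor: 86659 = 19^1 * 4561^1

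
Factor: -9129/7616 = -1 * 2^(-6) * 3^1 * 7^(-1) * 179^1 = -537/448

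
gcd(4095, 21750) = 15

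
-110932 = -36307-74625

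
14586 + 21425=36011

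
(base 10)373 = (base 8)565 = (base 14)1c9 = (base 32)bl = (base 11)30a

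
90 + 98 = 188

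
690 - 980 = -290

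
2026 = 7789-5763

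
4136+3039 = 7175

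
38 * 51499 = 1956962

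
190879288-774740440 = -583861152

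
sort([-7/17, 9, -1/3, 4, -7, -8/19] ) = [-7, -8/19, -7/17, -1/3, 4, 9] 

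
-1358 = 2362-3720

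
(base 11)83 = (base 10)91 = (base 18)51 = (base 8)133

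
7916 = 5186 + 2730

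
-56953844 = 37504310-94458154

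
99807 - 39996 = 59811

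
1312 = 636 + 676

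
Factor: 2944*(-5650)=-1*2^8*5^2*23^1*113^1=-16633600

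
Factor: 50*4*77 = 2^3*5^2*7^1*11^1 = 15400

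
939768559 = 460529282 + 479239277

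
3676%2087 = 1589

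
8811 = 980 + 7831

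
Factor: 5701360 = 2^4*5^1*7^1*10181^1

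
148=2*74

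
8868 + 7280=16148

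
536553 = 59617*9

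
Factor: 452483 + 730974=11^1*271^1*397^1=1183457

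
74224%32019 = 10186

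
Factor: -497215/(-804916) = 2^(-2) * 5^1 * 7^(-1) * 17^(-1) * 19^(-1) * 89^(-1) * 277^1 * 359^1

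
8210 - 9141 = -931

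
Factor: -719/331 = -1 * 331^ (-1) * 719^1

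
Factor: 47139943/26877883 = 569^1*82847^1*26877883^ (-1)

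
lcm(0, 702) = 0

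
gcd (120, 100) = 20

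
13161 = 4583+8578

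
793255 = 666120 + 127135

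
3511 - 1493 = 2018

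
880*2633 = 2317040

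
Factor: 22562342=2^1 * 11^1 * 1025561^1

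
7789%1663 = 1137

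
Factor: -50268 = -1 * 2^2 * 3^1 * 59^1 * 71^1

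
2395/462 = 5+85/462 ≈ 5.18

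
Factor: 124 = 2^2 * 31^1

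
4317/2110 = 2 + 97/2110 ≈ 2.05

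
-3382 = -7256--3874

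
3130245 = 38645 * 81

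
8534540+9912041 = 18446581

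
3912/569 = 6 + 498/569 ≈ 6.88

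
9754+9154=18908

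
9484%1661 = 1179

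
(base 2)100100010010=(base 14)bbc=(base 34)20a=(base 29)2m2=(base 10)2322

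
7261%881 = 213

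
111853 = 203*551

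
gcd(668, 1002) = 334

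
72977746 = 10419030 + 62558716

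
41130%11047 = 7989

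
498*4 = 1992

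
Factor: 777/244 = 2^(-2)*3^1*7^1*37^1*61^(-1) 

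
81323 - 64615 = 16708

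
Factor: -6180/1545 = -1*2^2 = -4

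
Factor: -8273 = -1*8273^1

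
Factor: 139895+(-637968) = -1 * 498073^1 = -498073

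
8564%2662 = 578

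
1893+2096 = 3989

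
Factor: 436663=83^1*5261^1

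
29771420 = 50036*595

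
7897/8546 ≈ 0.924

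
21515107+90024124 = 111539231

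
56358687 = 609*92543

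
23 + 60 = 83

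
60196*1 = 60196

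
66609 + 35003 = 101612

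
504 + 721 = 1225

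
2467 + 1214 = 3681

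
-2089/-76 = 27 + 37/76 ≈ 27.49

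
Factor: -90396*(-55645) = 2^2*3^6*5^1*31^2*359^1 = 5030085420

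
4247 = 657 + 3590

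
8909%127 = 19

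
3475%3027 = 448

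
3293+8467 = 11760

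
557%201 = 155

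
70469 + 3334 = 73803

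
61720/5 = 12344 = 12344.00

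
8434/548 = 4217/274 ≈ 15.39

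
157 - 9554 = -9397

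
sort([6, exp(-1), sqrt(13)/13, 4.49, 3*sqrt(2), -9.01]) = [-9.01, sqrt(13)/13, exp(-1), 3*sqrt(2), 4.49, 6]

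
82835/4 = 20708 + 3/4 = 20708.75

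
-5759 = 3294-9053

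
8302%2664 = 310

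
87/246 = 29/82≈0.354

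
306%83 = 57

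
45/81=5/9 ≈ 0.556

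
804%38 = 6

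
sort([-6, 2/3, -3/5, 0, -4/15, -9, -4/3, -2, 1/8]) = [-9, -6, -2, -4/3, -3/5, -4/15, 0, 1/8, 2/3]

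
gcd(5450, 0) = 5450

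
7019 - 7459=-440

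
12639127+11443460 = 24082587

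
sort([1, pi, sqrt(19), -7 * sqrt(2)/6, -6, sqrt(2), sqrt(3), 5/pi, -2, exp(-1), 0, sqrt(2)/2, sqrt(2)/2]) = [-6, -2, -7 * sqrt(2)/6, 0, exp(-1), sqrt(2)/2, sqrt(2)/2, 1, sqrt(2), 5/pi, sqrt(3), pi, sqrt(19)]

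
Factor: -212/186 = -1 * 2^1 * 3^(-1) * 31^(-1) * 53^1 = -106/93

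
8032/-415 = -19 - 147/415 ≈ -19.35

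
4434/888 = 739/148 ≈ 4.99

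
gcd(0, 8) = 8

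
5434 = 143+5291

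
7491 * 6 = 44946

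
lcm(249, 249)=249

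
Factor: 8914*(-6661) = -1*2^1*4457^1*6661^1 = -59376154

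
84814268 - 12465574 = 72348694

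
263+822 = 1085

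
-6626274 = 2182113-8808387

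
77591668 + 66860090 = 144451758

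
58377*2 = 116754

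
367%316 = 51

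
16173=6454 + 9719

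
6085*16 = 97360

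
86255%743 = 67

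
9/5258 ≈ 0.00171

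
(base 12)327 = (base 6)2051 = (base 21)111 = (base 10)463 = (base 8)717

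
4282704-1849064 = 2433640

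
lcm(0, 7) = 0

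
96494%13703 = 573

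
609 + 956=1565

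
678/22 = 30 + 9/11 ≈ 30.82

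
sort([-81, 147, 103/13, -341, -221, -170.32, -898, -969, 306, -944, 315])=[-969, -944, -898, -341, -221, -170.32, -81, 103/13, 147, 306, 315]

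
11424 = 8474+2950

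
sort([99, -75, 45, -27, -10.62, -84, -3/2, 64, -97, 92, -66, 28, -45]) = [-97, -84, -75, -66, -45, -27, -10.62, -3/2, 28, 45, 64, 92, 99]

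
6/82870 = 3/41435 ≈ 0.0000724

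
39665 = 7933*5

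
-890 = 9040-9930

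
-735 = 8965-9700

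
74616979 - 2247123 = 72369856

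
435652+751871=1187523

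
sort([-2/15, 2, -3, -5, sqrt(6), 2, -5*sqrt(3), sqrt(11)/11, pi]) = [-5*sqrt(3), -5, -3, -2/15, sqrt(11)/11, 2, 2, sqrt(6), pi]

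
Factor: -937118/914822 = -1*7^1*13^1*19^1*271^1*457411^(-1) = -468559/457411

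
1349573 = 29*46537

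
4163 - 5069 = -906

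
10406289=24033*433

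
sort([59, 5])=[5, 59]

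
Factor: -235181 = -1 * 235181^1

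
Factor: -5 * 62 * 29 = -1 * 2^1 * 5^1 * 29^1 * 31^1 = -8990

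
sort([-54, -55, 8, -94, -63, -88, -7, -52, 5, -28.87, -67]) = [-94, -88, -67, -63, -55, -54, -52, -28.87, -7, 5, 8]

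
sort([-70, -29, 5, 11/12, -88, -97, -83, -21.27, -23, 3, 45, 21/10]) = [-97, -88, -83, -70, -29, -23, -21.27, 11/12, 21/10, 3, 5, 45]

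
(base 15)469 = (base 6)4343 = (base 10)999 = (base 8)1747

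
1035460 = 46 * 22510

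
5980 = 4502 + 1478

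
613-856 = -243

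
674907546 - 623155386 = 51752160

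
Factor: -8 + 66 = 2^1 * 29^1 = 58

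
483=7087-6604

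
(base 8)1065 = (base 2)1000110101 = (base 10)565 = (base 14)2c5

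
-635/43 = -14 - 33/43 ≈ -14.77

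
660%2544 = 660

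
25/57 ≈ 0.439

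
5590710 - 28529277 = -22938567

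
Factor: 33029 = 33029^1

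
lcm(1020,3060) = 3060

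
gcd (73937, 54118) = 1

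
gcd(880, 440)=440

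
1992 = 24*83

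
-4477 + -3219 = -7696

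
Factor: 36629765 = 5^1*43^1*170371^1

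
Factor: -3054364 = -1*2^2*19^1*40189^1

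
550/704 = 25/32 ≈ 0.781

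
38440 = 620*62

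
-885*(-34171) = 30241335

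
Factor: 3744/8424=2^2*3^(-2)=4/9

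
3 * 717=2151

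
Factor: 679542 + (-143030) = 2^6 * 83^1 * 101^1 = 536512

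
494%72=62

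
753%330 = 93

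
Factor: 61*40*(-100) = -1*2^5*5^3*61^1 = -244000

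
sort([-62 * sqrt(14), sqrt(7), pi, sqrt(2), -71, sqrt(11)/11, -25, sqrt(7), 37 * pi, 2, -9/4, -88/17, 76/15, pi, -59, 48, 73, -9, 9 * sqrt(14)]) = [-62 * sqrt(14), -71, -59, -25, -9, -88/17, -9/4, sqrt(11)/11, sqrt(2), 2, sqrt(7), sqrt(7), pi, pi, 76/15, 9 * sqrt(14), 48, 73, 37 * pi]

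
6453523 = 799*8077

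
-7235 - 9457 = -16692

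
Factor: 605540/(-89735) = -1*2^2*13^1*17^1*131^(-1) = -884/131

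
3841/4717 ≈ 0.814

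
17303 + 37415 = 54718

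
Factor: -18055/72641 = -1 * 5^1 * 17^(-1) * 23^1 * 157^1 * 4273^(-1)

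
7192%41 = 17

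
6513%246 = 117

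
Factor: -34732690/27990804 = -1 * 2^(-1) * 3^(-1) * 5^1 * 2332567^(-1) * 3473269^1 = -17366345/13995402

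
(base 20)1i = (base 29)19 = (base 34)14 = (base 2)100110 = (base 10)38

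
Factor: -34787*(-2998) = 2^1*43^1*809^1*1499^1 = 104291426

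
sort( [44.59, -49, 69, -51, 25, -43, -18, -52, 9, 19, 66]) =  [-52, -51, -49, -43, -18, 9, 19, 25, 44.59, 66, 69]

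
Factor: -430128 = -1 * 2^4 * 3^2 * 29^1 * 103^1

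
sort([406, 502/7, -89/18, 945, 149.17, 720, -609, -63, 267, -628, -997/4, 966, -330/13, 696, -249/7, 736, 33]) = [-628, -609, -997/4, -63, -249/7, -330/13, -89/18, 33, 502/7, 149.17, 267, 406, 696, 720, 736, 945, 966]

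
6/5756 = 3/2878 ≈ 0.00104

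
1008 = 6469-5461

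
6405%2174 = 2057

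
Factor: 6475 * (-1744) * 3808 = -1 * 2^9 * 5^2 * 7^2 * 17^1 * 37^1 * 109^1 = -43001459200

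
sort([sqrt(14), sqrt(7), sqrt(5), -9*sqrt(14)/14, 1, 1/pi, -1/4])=[-9*sqrt(14)/14, -1/4, 1/pi, 1, sqrt(5), sqrt(7), sqrt(14)]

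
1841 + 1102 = 2943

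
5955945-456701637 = -450745692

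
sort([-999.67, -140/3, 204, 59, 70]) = [-999.67, -140/3, 59, 70, 204]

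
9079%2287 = 2218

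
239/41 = 5 + 34/41≈5.83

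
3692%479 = 339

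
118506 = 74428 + 44078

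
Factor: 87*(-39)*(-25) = 3^2*5^2*13^1*29^1 = 84825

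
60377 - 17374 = 43003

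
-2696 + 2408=-288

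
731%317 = 97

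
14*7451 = 104314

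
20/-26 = -10/13 ≈ -0.769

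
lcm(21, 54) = 378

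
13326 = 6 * 2221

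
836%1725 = 836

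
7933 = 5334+2599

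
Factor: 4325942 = 2^1 * 2162971^1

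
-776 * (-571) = 443096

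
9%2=1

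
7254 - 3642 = 3612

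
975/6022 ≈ 0.162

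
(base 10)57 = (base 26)25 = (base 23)2b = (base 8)71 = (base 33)1o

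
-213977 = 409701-623678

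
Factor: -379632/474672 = -1*29^(-1)*31^(-1)*719^1 = -719/899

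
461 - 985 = -524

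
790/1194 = 395/597 ≈ 0.662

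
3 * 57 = 171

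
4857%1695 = 1467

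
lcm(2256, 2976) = 139872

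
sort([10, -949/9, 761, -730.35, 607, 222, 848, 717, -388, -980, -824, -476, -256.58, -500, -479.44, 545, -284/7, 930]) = [-980, -824, -730.35, -500, -479.44, -476, -388, -256.58, -949/9, -284/7, 10, 222, 545, 607, 717, 761, 848, 930]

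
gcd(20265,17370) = 2895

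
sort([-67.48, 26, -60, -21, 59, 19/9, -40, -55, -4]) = [-67.48, -60, -55, -40, -21, -4, 19/9, 26, 59]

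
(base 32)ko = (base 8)1230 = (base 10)664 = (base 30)m4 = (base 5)10124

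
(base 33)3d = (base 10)112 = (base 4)1300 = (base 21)57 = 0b1110000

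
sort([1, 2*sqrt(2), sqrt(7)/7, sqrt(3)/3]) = [sqrt(7)/7, sqrt(3)/3, 1, 2*sqrt(2)]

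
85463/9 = 9495 + 8/9≈9495.89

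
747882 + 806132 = 1554014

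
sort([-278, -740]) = [-740, -278]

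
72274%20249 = 11527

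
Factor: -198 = -1*2^1*3^2*11^1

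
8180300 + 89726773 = 97907073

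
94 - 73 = 21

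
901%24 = 13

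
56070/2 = 28035 = 28035.00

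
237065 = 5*47413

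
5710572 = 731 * 7812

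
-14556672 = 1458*(-9984)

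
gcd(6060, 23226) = 6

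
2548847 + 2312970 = 4861817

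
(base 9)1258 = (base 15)42e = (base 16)3b0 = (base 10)944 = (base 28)15k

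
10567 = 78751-68184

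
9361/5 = 1872 + 1/5 = 1872.20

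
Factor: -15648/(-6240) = 5^(-1)*13^(-1)*163^1 = 163/65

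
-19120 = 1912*(-10)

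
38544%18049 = 2446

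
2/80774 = 1/40387 ≈ 0.0000248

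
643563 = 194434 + 449129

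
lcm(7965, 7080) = 63720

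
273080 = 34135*8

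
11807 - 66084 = -54277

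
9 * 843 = 7587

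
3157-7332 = -4175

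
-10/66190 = -1/6619 ≈ -0.000151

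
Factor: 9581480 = 2^3*5^1*31^1*7727^1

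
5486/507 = 422/39 ≈ 10.82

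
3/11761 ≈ 0.000255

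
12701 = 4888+7813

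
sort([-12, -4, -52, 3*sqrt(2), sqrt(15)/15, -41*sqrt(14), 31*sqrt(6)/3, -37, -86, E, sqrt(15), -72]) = [-41*sqrt(14), -86, -72, -52, -37, -12, -4, sqrt(15)/15, E, sqrt(15), 3*sqrt(2), 31*sqrt(6)/3]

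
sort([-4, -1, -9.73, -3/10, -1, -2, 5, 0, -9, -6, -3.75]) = [-9.73, -9, -6, -4, -3.75, -2, -1, -1, -3/10, 0, 5]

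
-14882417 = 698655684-713538101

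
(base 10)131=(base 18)75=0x83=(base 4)2003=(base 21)65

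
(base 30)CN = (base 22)H9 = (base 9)465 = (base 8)577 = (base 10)383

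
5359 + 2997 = 8356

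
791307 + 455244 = 1246551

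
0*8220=0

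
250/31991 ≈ 0.00781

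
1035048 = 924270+110778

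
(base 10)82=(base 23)3d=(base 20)42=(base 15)57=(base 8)122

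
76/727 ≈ 0.105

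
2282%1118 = 46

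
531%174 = 9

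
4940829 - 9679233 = -4738404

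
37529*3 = 112587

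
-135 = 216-351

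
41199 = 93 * 443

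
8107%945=547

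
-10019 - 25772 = -35791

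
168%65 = 38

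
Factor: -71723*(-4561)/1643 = 17^1*31^(-1)*53^(-1)*4219^1*4561^1 = 327128603/1643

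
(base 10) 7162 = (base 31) 7e1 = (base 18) 141g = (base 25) bbc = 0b1101111111010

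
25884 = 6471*4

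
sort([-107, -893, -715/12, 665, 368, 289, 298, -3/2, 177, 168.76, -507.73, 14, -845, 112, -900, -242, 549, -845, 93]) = [-900, -893, -845, -845, -507.73, -242, -107, -715/12, -3/2, 14, 93, 112, 168.76, 177, 289, 298, 368, 549, 665]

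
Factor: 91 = 7^1*13^1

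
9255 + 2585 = 11840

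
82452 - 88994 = -6542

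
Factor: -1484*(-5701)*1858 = 2^3*7^1*53^1*929^1*5701^1 = 15719207672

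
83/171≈0.485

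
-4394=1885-6279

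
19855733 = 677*29329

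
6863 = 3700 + 3163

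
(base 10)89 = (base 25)3e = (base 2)1011001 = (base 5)324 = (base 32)2p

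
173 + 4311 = 4484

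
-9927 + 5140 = -4787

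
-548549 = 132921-681470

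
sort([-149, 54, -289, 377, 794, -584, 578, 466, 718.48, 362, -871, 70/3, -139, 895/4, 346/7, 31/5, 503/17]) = [-871, -584, -289, -149, -139, 31/5, 70/3, 503/17, 346/7, 54, 895/4, 362, 377, 466, 578, 718.48, 794]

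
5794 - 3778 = 2016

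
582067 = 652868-70801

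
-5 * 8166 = -40830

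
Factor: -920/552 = -1*3^(-1)*5^1 = -5/3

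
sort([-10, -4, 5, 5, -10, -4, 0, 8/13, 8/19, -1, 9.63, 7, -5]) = [-10, -10, -5, -4, -4, -1, 0, 8/19, 8/13, 5, 5, 7, 9.63]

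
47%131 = 47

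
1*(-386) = -386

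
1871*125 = 233875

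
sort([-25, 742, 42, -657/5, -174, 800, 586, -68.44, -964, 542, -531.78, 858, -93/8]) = [-964, -531.78, -174, -657/5, -68.44, -25, -93/8, 42, 542, 586, 742, 800, 858]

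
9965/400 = 1993/80 ≈ 24.91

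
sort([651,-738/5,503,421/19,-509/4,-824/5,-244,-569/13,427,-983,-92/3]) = [-983,-244,-824/5,-738/5,-509/4,-569/13,-92/3,421/19,427,503,651]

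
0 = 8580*0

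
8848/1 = 8848 = 8848.00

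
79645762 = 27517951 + 52127811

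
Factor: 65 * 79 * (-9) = -1 * 3^2 * 5^1 * 13^1 * 79^1 = -46215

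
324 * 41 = 13284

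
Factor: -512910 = -1*2^1*3^2*5^1*41^1*139^1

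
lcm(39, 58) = 2262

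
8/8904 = 1/1113≈0.000898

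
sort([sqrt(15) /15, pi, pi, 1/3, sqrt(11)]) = [sqrt(15) /15, 1/3, pi, pi, sqrt(11)]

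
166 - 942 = -776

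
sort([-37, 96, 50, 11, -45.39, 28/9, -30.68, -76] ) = [-76, -45.39, -37, -30.68, 28/9, 11, 50, 96] 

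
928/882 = 1 + 23/441 ≈ 1.05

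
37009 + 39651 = 76660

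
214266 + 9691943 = 9906209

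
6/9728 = 3/4864 ≈ 0.000617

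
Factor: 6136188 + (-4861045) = 23^1*55441^1 = 1275143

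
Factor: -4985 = -1*5^1*997^1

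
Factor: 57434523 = 3^1*19144841^1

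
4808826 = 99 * 48574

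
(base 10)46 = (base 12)3a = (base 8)56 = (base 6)114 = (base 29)1h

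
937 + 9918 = 10855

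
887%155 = 112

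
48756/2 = 24378 = 24378.00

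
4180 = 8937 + -4757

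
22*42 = 924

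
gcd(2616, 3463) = 1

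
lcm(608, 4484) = 35872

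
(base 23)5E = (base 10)129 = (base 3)11210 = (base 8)201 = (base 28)4H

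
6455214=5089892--1365322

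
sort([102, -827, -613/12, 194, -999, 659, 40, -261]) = [-999, -827, -261, -613/12, 40, 102, 194, 659]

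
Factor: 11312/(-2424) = -1 * 2^1 * 3^(-1) * 7^1 = -14/3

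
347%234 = 113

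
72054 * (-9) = -648486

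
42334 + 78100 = 120434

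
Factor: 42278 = 2^1*21139^1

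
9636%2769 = 1329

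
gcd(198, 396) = 198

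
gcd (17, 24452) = 1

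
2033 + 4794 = 6827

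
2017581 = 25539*79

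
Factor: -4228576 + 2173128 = -1 * 2^3 * 256931^1 = -2055448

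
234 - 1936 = -1702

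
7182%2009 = 1155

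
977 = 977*1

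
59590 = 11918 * 5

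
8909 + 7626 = 16535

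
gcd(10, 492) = 2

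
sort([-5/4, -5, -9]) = [-9, -5, -5/4]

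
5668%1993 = 1682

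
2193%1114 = 1079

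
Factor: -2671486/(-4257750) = 3^(-1)*5^(-3)*7^(-1)*811^(-1)*1335743^1 = 1335743/2128875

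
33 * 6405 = 211365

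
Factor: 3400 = 2^3 * 5^2 * 17^1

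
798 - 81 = 717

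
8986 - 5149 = 3837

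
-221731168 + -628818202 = -850549370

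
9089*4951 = 44999639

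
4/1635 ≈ 0.00245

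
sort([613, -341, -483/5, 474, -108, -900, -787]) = [-900, -787, -341, -108, -483/5, 474, 613]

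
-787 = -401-386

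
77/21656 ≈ 0.00356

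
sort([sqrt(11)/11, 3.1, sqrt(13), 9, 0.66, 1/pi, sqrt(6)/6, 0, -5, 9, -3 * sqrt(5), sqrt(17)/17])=[-3 * sqrt(5), -5, 0, sqrt(17)/17, sqrt(11)/11, 1/pi, sqrt(6)/6, 0.66, 3.1, sqrt(13), 9, 9]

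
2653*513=1360989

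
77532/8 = 19383/2 = 9691.50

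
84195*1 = 84195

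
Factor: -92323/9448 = -1 * 2^ (-3) * 7^1 * 11^2 * 109^1 * 1181^ (-1)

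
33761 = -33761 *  (-1)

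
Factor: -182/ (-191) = 2^1 * 7^1 * 13^1 * 191^ (-1)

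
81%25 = 6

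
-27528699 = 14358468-41887167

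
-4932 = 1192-6124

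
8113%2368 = 1009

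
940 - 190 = 750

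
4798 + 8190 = 12988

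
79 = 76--3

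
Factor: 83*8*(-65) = -1*2^3*5^1*13^1*83^1 = -43160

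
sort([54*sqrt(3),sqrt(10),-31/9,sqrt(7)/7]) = [-31/9,sqrt(7)/7,sqrt(10),54*sqrt(3)]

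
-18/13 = -1-5/13 ≈ -1.38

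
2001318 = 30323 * 66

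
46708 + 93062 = 139770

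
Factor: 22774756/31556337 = 2^2 * 3^ (-1) * 61^ (-1) * 409^1 * 13921^1 * 172439^ (-1)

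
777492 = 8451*92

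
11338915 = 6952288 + 4386627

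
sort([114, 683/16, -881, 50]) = [-881, 683/16, 50, 114]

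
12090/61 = 198 + 12/61 ≈ 198.20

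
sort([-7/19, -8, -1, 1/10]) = [-8, -1, -7/19, 1/10]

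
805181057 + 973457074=1778638131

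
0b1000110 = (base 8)106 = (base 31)28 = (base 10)70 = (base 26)2i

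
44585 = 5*8917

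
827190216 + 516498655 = 1343688871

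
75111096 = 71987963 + 3123133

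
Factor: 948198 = 2^1*3^1*23^1*6871^1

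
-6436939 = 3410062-9847001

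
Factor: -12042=-1*2^1*3^3*223^1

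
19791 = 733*27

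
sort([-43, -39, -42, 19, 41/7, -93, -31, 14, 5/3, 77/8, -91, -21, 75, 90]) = [-93, -91, -43, -42, -39, -31, -21, 5/3, 41/7, 77/8, 14, 19, 75, 90]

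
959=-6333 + 7292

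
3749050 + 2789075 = 6538125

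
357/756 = 17/36 ≈ 0.472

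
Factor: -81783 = -1*3^3*13^1*233^1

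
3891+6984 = 10875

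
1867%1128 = 739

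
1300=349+951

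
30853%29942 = 911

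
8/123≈0.0650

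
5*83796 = 418980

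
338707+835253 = 1173960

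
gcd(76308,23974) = 2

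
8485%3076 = 2333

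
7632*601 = 4586832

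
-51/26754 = -17/8918 ≈ -0.00191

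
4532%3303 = 1229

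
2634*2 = 5268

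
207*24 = 4968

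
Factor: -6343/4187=-1*53^ (-1)*79^ (-1)*6343^1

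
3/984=1/328 ≈ 0.00305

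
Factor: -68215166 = -1*2^1*1151^1*29633^1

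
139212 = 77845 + 61367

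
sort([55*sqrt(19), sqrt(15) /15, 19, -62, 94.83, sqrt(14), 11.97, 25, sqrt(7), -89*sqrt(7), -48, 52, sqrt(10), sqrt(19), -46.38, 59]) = [-89*sqrt(7), -62, -48, -46.38, sqrt(15) /15, sqrt(7), sqrt(10), sqrt(14), sqrt(19), 11.97, 19, 25, 52, 59, 94.83, 55*sqrt(19)]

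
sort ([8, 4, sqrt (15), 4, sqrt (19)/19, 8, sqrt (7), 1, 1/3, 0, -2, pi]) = [-2, 0, sqrt (19)/19, 1/3, 1, sqrt (7), pi, sqrt (15), 4, 4, 8, 8]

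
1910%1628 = 282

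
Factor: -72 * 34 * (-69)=2^4 * 3^3 * 17^1 * 23^1=168912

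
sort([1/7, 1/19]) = [1/19, 1/7]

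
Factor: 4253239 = 953^1*4463^1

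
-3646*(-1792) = 6533632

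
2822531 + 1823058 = 4645589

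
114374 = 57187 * 2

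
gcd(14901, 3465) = 3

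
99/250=0.396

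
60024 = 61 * 984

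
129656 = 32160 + 97496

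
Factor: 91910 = 2^1 * 5^1 * 7^1 * 13^1 * 101^1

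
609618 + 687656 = 1297274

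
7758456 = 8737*888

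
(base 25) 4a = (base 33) 3b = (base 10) 110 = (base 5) 420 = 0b1101110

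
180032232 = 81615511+98416721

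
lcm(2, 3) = 6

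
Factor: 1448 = 2^3*181^1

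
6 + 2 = 8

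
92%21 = 8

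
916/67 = 13 + 45/67 ≈ 13.67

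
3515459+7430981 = 10946440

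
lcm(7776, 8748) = 69984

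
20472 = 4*5118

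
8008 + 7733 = 15741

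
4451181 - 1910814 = 2540367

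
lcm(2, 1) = 2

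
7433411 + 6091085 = 13524496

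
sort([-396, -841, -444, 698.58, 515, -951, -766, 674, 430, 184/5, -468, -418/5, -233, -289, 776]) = [-951, -841, -766, -468, -444, -396, -289, -233, -418/5, 184/5, 430, 515, 674, 698.58, 776]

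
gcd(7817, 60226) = 1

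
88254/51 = 29418/17≈1730.47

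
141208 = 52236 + 88972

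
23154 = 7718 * 3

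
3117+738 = 3855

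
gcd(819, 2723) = 7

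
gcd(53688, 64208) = 8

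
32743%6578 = 6431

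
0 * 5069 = 0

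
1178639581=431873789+746765792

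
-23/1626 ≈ -0.0141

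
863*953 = 822439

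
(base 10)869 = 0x365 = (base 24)1c5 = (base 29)10s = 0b1101100101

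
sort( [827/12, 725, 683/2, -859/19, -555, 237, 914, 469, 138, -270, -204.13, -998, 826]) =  [-998, -555, -270, -204.13, -859/19, 827/12, 138, 237, 683/2, 469, 725, 826, 914]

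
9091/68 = 133 + 47/68 ≈ 133.69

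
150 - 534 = -384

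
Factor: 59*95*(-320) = -1*2^6*5^2*19^1*59^1 = -1793600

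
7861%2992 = 1877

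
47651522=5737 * 8306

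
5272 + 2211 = 7483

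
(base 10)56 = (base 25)26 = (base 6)132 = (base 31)1p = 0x38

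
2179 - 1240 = 939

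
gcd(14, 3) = 1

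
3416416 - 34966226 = -31549810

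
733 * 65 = 47645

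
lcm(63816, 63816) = 63816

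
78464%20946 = 15626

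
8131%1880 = 611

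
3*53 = 159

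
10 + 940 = 950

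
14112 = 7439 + 6673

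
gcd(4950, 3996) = 18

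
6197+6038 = 12235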